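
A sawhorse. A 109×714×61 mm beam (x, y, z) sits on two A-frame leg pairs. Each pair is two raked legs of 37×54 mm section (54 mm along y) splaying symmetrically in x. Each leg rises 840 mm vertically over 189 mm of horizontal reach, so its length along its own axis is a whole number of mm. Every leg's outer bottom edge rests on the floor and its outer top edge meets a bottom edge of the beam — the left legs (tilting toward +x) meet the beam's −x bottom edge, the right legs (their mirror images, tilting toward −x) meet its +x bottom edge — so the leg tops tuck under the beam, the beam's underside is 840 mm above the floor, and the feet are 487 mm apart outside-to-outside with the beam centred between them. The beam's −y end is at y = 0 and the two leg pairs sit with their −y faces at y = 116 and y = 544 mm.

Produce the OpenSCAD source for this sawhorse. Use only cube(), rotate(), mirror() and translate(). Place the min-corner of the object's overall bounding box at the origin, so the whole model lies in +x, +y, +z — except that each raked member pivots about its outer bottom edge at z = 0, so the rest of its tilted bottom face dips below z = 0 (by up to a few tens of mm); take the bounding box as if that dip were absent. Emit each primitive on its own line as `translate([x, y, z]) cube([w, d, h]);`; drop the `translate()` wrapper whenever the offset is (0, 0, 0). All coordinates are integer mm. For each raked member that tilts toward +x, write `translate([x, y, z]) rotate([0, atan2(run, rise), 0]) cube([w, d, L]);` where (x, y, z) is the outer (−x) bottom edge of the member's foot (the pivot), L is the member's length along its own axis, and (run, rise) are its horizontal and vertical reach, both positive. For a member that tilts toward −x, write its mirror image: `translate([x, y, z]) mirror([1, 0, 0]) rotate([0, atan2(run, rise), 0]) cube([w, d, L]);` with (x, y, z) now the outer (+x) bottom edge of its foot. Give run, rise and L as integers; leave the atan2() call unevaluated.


translate([189, 0, 840]) cube([109, 714, 61]);
translate([0, 116, 0]) rotate([0, atan2(189, 840), 0]) cube([37, 54, 861]);
translate([487, 116, 0]) mirror([1, 0, 0]) rotate([0, atan2(189, 840), 0]) cube([37, 54, 861]);
translate([0, 544, 0]) rotate([0, atan2(189, 840), 0]) cube([37, 54, 861]);
translate([487, 544, 0]) mirror([1, 0, 0]) rotate([0, atan2(189, 840), 0]) cube([37, 54, 861]);


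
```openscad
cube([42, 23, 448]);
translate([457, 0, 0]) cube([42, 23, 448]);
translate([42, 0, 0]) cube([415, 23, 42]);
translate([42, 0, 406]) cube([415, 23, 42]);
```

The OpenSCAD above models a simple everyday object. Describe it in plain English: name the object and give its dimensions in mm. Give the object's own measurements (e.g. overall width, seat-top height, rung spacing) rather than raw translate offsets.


A rectangular picture frame lying in the x–z plane (depth along y). The opening is 415 mm wide (x) by 364 mm tall (z), surrounded by a border 42 mm wide on all four sides. The frame is 23 mm deep and is made of two full-height vertical stiles with two horizontal rails fitted between them.


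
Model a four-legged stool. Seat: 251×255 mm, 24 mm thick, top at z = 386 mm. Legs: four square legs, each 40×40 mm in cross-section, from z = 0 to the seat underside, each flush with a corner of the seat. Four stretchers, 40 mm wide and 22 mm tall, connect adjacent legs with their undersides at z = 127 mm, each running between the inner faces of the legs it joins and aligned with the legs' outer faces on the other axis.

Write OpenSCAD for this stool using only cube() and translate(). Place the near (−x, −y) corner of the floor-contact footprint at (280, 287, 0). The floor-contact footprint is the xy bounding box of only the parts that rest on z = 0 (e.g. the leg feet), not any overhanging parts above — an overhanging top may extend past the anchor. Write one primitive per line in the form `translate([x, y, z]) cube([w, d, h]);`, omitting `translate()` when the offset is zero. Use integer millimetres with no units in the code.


translate([280, 287, 362]) cube([251, 255, 24]);
translate([280, 287, 0]) cube([40, 40, 362]);
translate([491, 287, 0]) cube([40, 40, 362]);
translate([280, 502, 0]) cube([40, 40, 362]);
translate([491, 502, 0]) cube([40, 40, 362]);
translate([320, 287, 127]) cube([171, 40, 22]);
translate([320, 502, 127]) cube([171, 40, 22]);
translate([280, 327, 127]) cube([40, 175, 22]);
translate([491, 327, 127]) cube([40, 175, 22]);


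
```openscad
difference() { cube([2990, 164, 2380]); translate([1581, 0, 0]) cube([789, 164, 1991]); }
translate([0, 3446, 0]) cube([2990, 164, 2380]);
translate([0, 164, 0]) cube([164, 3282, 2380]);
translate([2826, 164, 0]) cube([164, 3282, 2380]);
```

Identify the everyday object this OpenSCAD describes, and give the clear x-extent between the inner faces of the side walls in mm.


A single room. The interior width is 2662 mm.

Four walls enclosing a rectangle with a door in the front wall — a room. Outside width 2990 minus two 164 mm walls gives 2662 mm.


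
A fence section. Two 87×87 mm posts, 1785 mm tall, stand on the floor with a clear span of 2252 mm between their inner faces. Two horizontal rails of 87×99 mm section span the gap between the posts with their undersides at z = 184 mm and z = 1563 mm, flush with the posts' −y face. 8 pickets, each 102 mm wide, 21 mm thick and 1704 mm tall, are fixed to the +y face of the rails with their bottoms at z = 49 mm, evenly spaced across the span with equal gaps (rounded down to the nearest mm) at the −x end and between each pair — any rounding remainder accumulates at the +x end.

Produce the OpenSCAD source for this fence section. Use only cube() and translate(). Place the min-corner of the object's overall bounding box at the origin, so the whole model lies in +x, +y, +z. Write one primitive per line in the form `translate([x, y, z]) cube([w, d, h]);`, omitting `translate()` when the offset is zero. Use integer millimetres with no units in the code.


cube([87, 87, 1785]);
translate([2339, 0, 0]) cube([87, 87, 1785]);
translate([87, 0, 184]) cube([2252, 87, 99]);
translate([87, 0, 1563]) cube([2252, 87, 99]);
translate([246, 87, 49]) cube([102, 21, 1704]);
translate([507, 87, 49]) cube([102, 21, 1704]);
translate([768, 87, 49]) cube([102, 21, 1704]);
translate([1029, 87, 49]) cube([102, 21, 1704]);
translate([1290, 87, 49]) cube([102, 21, 1704]);
translate([1551, 87, 49]) cube([102, 21, 1704]);
translate([1812, 87, 49]) cube([102, 21, 1704]);
translate([2073, 87, 49]) cube([102, 21, 1704]);


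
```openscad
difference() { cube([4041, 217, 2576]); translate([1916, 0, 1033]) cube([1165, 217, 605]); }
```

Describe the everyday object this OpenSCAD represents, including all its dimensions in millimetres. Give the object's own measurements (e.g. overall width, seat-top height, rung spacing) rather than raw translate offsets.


A wall 4041 mm long (x), 217 mm thick (y), 2576 mm tall, with a rectangular window opening cut through it. The opening is 1165 mm wide and 605 mm tall; its sill is at z = 1033 mm and its near (−x) edge is 1916 mm from the wall's −x end. The opening passes through the full wall thickness.


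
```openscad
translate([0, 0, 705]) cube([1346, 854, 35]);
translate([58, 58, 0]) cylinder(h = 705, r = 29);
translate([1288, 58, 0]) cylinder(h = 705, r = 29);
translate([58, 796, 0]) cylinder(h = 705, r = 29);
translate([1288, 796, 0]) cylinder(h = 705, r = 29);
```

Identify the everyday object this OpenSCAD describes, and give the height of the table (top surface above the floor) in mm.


A table. The table height is 740 mm.

A 1346×854×35 slab sits at z = 705 on four Ø58 mm round legs — a table. The top surface is at 705 + 35 = 740 mm.


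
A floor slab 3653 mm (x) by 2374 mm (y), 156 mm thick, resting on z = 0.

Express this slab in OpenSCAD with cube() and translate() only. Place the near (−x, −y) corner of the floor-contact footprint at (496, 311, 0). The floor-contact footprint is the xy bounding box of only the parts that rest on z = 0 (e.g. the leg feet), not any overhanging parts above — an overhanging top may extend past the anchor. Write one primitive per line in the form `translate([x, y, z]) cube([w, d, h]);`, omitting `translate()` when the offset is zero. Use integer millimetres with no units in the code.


translate([496, 311, 0]) cube([3653, 2374, 156]);


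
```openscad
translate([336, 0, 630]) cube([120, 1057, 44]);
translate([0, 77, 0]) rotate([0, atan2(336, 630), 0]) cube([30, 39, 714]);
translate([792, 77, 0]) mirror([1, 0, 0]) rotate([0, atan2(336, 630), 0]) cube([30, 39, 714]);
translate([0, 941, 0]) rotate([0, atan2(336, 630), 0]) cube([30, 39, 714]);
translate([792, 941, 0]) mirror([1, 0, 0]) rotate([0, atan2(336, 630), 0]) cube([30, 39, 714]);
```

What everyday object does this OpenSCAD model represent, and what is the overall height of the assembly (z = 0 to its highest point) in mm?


A sawhorse. The overall height is 674 mm.

A beam across two mirrored pairs of raked legs — a sawhorse. The beam's underside is at z = 630 (matching the legs' vertical rise in atan2(336, 630)) and the beam is 44 mm tall, so its top is at 630 + 44 = 674 mm. The raked legs top out at the beam's underside, so that is the highest point.


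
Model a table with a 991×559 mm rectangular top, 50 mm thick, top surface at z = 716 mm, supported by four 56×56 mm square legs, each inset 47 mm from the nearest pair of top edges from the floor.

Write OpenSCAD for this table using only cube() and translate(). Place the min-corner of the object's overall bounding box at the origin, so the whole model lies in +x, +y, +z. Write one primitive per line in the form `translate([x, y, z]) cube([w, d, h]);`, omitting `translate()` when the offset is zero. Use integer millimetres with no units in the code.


translate([0, 0, 666]) cube([991, 559, 50]);
translate([47, 47, 0]) cube([56, 56, 666]);
translate([888, 47, 0]) cube([56, 56, 666]);
translate([47, 456, 0]) cube([56, 56, 666]);
translate([888, 456, 0]) cube([56, 56, 666]);


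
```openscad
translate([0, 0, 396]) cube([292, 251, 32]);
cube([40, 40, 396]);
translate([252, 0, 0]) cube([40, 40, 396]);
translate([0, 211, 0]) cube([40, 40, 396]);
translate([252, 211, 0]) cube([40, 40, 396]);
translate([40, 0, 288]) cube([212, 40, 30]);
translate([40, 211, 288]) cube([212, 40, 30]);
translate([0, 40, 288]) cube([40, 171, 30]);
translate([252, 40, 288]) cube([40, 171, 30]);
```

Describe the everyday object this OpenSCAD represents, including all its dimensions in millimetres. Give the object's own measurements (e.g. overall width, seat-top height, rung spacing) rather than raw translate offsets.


A simple wooden stool: a rectangular seat 292 mm (x) by 251 mm (y), 32 mm thick, top face at z = 428 mm, on four square legs, each 40×40 mm in cross-section. The legs rest on z = 0, each flush with a corner of the seat. Four stretchers, 40 mm wide and 30 mm tall, connect adjacent legs with their undersides at z = 288 mm, each running between the inner faces of the legs it joins and aligned with the legs' outer faces on the other axis.


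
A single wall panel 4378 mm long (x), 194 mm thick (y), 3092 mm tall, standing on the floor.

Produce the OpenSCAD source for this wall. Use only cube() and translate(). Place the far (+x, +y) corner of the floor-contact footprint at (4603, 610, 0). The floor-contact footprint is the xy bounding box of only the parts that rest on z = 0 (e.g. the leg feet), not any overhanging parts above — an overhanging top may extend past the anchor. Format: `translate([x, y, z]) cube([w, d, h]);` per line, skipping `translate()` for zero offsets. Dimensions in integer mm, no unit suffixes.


translate([225, 416, 0]) cube([4378, 194, 3092]);


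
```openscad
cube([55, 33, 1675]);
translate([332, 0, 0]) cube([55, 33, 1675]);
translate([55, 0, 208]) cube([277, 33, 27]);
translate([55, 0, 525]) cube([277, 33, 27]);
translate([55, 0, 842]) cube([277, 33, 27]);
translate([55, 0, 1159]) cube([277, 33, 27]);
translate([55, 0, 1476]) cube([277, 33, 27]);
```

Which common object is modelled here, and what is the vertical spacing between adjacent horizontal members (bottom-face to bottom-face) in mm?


A ladder. The rung spacing is 317 mm.

Two tall 55×33 posts with 5 short bars between them — a ladder. Adjacent rungs sit at z = 208 and z = 525, so the spacing is 525 − 208 = 317 mm.


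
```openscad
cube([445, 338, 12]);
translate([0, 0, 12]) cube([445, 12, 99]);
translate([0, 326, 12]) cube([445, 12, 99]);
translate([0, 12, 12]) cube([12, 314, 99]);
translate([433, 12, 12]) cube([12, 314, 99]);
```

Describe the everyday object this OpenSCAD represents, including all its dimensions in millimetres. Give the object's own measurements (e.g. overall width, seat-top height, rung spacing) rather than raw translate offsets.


An open-topped rectangular box: outside dimensions 445×338×111 mm, with a uniform wall and base thickness of 12 mm. The base is a full 445×338 slab on the floor; four walls sit on top of the base. The front and back walls (the −y and +y sides) span the full width; the two side walls fit between them.


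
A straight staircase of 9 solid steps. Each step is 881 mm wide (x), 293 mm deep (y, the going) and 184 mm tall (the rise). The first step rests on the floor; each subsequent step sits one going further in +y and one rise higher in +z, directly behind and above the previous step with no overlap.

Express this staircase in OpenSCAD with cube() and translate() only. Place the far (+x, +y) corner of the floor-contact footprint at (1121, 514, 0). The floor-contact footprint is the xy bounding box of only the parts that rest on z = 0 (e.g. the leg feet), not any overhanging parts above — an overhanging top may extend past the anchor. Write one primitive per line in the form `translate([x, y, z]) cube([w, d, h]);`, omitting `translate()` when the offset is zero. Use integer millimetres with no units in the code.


translate([240, 221, 0]) cube([881, 293, 184]);
translate([240, 514, 184]) cube([881, 293, 184]);
translate([240, 807, 368]) cube([881, 293, 184]);
translate([240, 1100, 552]) cube([881, 293, 184]);
translate([240, 1393, 736]) cube([881, 293, 184]);
translate([240, 1686, 920]) cube([881, 293, 184]);
translate([240, 1979, 1104]) cube([881, 293, 184]);
translate([240, 2272, 1288]) cube([881, 293, 184]);
translate([240, 2565, 1472]) cube([881, 293, 184]);


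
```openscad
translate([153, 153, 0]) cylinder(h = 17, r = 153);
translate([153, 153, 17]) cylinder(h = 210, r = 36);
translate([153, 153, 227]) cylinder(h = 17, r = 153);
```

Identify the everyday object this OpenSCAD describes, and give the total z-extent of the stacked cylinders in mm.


A spool. The overall height is 244 mm.

Three coaxial cylinders, large–small–large — a spool. Two 17 mm flanges and a 210 mm core give 17 + 210 + 17 = 244 mm.


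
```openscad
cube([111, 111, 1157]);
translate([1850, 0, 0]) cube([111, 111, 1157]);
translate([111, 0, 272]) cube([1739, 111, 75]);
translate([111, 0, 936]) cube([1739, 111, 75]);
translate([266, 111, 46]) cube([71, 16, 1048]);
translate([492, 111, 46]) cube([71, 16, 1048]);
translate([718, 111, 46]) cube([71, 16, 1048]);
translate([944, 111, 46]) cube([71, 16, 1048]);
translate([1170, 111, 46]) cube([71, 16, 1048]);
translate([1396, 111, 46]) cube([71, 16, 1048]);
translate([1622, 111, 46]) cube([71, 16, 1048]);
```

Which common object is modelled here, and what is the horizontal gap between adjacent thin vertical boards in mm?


A fence section. The picket gap is 155 mm.

Two posts, two rails, 7 pickets — a fence section. Span 1739 mm holds 7 pickets of 71 mm with 8 equal gaps: ⌊(1739 − 7·71) / 8⌋ = 155 mm.


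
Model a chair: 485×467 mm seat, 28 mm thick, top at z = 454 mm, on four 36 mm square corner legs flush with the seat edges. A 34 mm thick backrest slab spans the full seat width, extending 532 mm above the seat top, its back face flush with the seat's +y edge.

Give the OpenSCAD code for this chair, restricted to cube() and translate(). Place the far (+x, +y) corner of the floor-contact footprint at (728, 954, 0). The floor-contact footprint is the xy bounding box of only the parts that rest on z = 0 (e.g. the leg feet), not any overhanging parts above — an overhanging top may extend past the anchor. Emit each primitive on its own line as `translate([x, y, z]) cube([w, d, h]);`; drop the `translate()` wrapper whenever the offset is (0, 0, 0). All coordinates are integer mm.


translate([243, 487, 426]) cube([485, 467, 28]);
translate([243, 487, 0]) cube([36, 36, 426]);
translate([692, 487, 0]) cube([36, 36, 426]);
translate([243, 918, 0]) cube([36, 36, 426]);
translate([692, 918, 0]) cube([36, 36, 426]);
translate([243, 920, 454]) cube([485, 34, 532]);


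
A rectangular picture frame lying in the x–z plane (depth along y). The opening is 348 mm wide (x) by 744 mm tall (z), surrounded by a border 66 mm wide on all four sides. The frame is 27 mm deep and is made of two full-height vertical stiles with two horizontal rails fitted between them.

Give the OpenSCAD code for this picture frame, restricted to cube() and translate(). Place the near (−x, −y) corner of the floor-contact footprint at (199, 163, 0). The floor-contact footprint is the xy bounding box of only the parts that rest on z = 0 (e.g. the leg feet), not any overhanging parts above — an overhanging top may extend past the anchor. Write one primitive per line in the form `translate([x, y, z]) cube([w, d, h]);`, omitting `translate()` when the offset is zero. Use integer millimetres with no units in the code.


translate([199, 163, 0]) cube([66, 27, 876]);
translate([613, 163, 0]) cube([66, 27, 876]);
translate([265, 163, 0]) cube([348, 27, 66]);
translate([265, 163, 810]) cube([348, 27, 66]);


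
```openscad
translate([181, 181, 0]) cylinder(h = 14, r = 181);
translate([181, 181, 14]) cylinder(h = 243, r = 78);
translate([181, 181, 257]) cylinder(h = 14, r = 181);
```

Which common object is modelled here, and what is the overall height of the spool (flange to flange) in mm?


A spool. The overall height is 271 mm.

Three coaxial cylinders, large–small–large — a spool. Two 14 mm flanges and a 243 mm core give 14 + 243 + 14 = 271 mm.


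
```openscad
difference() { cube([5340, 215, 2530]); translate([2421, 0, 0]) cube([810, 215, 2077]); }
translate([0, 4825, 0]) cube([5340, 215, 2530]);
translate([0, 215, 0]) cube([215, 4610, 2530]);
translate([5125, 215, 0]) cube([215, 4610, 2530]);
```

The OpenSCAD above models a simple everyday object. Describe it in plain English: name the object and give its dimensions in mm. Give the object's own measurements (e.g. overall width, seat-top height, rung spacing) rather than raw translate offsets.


A single room: four walls, each 2530 mm tall and 215 mm thick, enclosing an outside footprint 5340×5040 mm (x × y), no floor or roof. The front and back walls (−y and +y sides) run the full x-width; the side walls fit between their inner faces. A door opening 810 mm wide and 2077 mm tall is cut through the front wall from the floor up, its −x edge 2421 mm from the wall's −x end.


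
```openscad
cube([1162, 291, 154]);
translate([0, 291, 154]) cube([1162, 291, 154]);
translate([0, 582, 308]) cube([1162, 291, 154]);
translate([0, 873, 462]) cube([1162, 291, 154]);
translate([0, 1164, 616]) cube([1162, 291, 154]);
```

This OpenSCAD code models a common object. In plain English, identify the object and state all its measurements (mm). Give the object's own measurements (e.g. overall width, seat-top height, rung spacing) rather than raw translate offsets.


A straight staircase of 5 solid steps. Each step is 1162 mm wide (x), 291 mm deep (y, the going) and 154 mm tall (the rise). The first step rests on the floor; each subsequent step sits one going further in +y and one rise higher in +z, directly behind and above the previous step with no overlap.


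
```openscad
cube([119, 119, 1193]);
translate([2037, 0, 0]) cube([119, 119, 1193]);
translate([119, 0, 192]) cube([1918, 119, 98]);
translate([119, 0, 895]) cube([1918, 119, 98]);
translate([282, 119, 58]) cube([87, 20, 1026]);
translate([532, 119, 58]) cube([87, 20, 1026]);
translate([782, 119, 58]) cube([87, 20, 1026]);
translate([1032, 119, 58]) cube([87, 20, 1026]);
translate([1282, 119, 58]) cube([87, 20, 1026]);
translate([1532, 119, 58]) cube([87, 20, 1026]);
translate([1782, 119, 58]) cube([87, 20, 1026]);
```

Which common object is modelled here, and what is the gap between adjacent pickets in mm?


A fence section. The picket gap is 163 mm.

Two posts, two rails, 7 pickets — a fence section. Span 1918 mm holds 7 pickets of 87 mm with 8 equal gaps: ⌊(1918 − 7·87) / 8⌋ = 163 mm.


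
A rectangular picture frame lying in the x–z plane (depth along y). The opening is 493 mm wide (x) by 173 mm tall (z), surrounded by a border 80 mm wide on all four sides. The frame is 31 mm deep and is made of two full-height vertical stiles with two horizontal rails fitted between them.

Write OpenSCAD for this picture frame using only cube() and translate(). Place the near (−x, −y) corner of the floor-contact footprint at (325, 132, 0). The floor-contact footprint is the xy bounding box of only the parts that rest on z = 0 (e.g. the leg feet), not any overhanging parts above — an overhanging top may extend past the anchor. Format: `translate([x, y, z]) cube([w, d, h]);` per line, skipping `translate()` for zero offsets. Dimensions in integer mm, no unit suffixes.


translate([325, 132, 0]) cube([80, 31, 333]);
translate([898, 132, 0]) cube([80, 31, 333]);
translate([405, 132, 0]) cube([493, 31, 80]);
translate([405, 132, 253]) cube([493, 31, 80]);


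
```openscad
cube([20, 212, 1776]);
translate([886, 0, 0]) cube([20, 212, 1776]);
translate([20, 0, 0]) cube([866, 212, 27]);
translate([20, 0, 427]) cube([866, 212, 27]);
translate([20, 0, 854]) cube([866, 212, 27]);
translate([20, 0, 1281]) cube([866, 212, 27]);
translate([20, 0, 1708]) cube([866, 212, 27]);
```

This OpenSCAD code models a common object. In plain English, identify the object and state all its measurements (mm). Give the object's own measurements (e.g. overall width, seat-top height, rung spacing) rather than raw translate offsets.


An open bookshelf. Two side panels, each 20 mm thick, 212 mm deep and 1776 mm tall, stand 906 mm apart (outside-to-outside). Between them sit 5 shelves, each 27 mm thick and 212 mm deep, spanning the full gap between the sides. The bottom shelf rests on the floor (its underside at z = 0) and the clear gap between one shelf's top and the next shelf's underside is 400 mm.


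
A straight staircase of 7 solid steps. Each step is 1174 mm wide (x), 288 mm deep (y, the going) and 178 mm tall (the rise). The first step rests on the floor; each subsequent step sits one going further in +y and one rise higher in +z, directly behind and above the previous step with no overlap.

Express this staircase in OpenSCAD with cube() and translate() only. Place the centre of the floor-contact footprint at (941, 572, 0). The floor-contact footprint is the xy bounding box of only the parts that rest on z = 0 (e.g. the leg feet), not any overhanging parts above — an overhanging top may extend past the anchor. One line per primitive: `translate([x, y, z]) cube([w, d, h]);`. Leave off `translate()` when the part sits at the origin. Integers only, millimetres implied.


translate([354, 428, 0]) cube([1174, 288, 178]);
translate([354, 716, 178]) cube([1174, 288, 178]);
translate([354, 1004, 356]) cube([1174, 288, 178]);
translate([354, 1292, 534]) cube([1174, 288, 178]);
translate([354, 1580, 712]) cube([1174, 288, 178]);
translate([354, 1868, 890]) cube([1174, 288, 178]);
translate([354, 2156, 1068]) cube([1174, 288, 178]);


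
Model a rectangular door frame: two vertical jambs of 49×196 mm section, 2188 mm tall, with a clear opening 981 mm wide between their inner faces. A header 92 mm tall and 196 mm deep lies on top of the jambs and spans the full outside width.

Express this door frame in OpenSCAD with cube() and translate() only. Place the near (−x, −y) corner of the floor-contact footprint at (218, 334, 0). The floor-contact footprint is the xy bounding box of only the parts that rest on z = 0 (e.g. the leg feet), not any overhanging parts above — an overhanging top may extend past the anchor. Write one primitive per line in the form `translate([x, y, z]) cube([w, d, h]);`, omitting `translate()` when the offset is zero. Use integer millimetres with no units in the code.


translate([218, 334, 0]) cube([49, 196, 2188]);
translate([1248, 334, 0]) cube([49, 196, 2188]);
translate([218, 334, 2188]) cube([1079, 196, 92]);


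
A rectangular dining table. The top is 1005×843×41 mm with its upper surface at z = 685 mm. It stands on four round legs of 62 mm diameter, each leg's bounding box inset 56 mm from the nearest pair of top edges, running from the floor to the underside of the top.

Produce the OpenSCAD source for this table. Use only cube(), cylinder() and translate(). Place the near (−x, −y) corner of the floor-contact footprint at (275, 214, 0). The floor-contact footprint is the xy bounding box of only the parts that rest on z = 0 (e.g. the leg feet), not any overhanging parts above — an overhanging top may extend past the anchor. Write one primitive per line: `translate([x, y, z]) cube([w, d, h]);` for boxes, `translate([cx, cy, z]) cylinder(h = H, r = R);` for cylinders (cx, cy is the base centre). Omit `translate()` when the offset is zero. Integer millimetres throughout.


translate([219, 158, 644]) cube([1005, 843, 41]);
translate([306, 245, 0]) cylinder(h = 644, r = 31);
translate([1137, 245, 0]) cylinder(h = 644, r = 31);
translate([306, 914, 0]) cylinder(h = 644, r = 31);
translate([1137, 914, 0]) cylinder(h = 644, r = 31);


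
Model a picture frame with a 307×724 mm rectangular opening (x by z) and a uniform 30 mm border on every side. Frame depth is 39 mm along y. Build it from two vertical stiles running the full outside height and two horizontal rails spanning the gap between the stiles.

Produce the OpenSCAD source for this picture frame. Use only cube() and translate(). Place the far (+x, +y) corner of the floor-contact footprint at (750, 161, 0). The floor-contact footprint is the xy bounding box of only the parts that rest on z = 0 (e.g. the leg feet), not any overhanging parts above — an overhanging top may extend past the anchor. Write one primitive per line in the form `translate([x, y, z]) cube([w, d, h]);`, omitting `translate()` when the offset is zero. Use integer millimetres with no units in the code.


translate([383, 122, 0]) cube([30, 39, 784]);
translate([720, 122, 0]) cube([30, 39, 784]);
translate([413, 122, 0]) cube([307, 39, 30]);
translate([413, 122, 754]) cube([307, 39, 30]);


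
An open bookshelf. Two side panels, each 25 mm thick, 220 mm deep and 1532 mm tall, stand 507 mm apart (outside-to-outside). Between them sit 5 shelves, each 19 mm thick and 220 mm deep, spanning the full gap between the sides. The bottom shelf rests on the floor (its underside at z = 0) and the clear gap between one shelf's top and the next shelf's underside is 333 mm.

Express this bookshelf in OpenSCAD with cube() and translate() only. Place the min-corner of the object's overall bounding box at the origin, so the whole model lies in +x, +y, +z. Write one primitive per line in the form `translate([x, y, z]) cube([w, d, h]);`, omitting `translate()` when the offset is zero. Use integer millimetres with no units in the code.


cube([25, 220, 1532]);
translate([482, 0, 0]) cube([25, 220, 1532]);
translate([25, 0, 0]) cube([457, 220, 19]);
translate([25, 0, 352]) cube([457, 220, 19]);
translate([25, 0, 704]) cube([457, 220, 19]);
translate([25, 0, 1056]) cube([457, 220, 19]);
translate([25, 0, 1408]) cube([457, 220, 19]);


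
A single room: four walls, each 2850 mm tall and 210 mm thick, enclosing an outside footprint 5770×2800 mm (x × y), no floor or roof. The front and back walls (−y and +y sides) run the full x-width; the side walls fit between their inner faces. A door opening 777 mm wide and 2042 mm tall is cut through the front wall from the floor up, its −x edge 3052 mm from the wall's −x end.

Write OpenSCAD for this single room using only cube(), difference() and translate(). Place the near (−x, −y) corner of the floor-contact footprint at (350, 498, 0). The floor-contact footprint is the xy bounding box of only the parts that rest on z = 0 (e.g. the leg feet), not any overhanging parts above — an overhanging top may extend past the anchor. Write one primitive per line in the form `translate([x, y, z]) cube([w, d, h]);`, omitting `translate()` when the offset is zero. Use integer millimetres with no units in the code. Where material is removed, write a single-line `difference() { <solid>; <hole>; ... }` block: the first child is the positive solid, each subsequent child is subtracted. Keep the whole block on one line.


difference() { translate([350, 498, 0]) cube([5770, 210, 2850]); translate([3402, 498, 0]) cube([777, 210, 2042]); }
translate([350, 3088, 0]) cube([5770, 210, 2850]);
translate([350, 708, 0]) cube([210, 2380, 2850]);
translate([5910, 708, 0]) cube([210, 2380, 2850]);


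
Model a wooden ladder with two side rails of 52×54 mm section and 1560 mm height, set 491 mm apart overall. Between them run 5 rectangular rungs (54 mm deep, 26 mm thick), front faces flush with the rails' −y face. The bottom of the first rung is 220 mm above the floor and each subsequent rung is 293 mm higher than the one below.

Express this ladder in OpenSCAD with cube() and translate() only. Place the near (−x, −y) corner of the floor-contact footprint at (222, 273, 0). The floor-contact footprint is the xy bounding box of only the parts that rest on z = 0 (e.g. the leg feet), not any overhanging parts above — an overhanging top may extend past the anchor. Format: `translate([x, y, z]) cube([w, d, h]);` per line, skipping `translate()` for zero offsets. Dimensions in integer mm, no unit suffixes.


// rung span = 491 - 2*52 = 387
// rung[k] z = 220 + k*293
translate([222, 273, 0]) cube([52, 54, 1560]);
translate([661, 273, 0]) cube([52, 54, 1560]);
translate([274, 273, 220]) cube([387, 54, 26]);
translate([274, 273, 513]) cube([387, 54, 26]);
translate([274, 273, 806]) cube([387, 54, 26]);
translate([274, 273, 1099]) cube([387, 54, 26]);
translate([274, 273, 1392]) cube([387, 54, 26]);


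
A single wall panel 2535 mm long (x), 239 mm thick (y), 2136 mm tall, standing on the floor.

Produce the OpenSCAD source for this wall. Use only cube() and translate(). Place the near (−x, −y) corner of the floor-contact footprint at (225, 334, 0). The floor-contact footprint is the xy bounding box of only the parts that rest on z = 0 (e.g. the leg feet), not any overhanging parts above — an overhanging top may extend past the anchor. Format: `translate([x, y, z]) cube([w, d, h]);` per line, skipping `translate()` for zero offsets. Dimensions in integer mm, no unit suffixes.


translate([225, 334, 0]) cube([2535, 239, 2136]);


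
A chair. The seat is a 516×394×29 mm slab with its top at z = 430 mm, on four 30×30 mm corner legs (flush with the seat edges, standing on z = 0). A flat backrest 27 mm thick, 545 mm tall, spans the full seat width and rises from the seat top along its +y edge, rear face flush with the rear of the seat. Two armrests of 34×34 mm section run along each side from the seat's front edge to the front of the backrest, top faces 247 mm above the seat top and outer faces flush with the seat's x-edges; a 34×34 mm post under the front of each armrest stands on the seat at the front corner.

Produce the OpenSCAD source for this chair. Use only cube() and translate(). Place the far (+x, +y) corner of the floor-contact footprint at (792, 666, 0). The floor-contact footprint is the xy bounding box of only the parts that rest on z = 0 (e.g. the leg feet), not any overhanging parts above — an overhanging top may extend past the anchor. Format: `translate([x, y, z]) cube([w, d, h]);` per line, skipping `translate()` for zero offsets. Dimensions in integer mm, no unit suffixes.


// leg_h = 430 - 29 = 401
// arm post h = 247 - 34 = 213
translate([276, 272, 401]) cube([516, 394, 29]);
translate([276, 272, 0]) cube([30, 30, 401]);
translate([762, 272, 0]) cube([30, 30, 401]);
translate([276, 636, 0]) cube([30, 30, 401]);
translate([762, 636, 0]) cube([30, 30, 401]);
translate([276, 639, 430]) cube([516, 27, 545]);
translate([276, 272, 643]) cube([34, 367, 34]);
translate([758, 272, 643]) cube([34, 367, 34]);
translate([276, 272, 430]) cube([34, 34, 213]);
translate([758, 272, 430]) cube([34, 34, 213]);


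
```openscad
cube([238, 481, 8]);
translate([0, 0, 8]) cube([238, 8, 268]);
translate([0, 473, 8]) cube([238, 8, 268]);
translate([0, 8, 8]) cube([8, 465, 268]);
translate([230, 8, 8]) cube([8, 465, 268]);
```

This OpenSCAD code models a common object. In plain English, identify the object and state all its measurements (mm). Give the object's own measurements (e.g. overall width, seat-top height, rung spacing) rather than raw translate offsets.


An open-topped rectangular box: outside dimensions 238×481×276 mm, with a uniform wall and base thickness of 8 mm. The base is a full 238×481 slab on the floor; four walls sit on top of the base. The front and back walls (the −y and +y sides) span the full width; the two side walls fit between them.


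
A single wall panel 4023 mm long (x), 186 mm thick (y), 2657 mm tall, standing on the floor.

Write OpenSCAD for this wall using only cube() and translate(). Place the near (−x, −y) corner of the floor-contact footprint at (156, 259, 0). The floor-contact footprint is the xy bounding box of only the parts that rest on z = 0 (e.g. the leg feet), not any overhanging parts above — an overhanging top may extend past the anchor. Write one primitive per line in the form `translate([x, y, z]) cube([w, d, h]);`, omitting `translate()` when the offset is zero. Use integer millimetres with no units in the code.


translate([156, 259, 0]) cube([4023, 186, 2657]);


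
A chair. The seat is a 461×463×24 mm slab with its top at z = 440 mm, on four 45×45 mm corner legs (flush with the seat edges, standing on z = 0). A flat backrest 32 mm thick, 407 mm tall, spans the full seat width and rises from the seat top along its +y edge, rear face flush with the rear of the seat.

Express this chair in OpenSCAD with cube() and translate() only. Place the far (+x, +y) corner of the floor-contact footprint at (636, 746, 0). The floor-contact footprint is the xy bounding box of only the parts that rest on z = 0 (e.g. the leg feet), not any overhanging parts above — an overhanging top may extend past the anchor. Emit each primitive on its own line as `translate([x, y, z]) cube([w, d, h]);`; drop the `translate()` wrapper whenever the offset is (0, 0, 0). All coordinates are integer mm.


translate([175, 283, 416]) cube([461, 463, 24]);
translate([175, 283, 0]) cube([45, 45, 416]);
translate([591, 283, 0]) cube([45, 45, 416]);
translate([175, 701, 0]) cube([45, 45, 416]);
translate([591, 701, 0]) cube([45, 45, 416]);
translate([175, 714, 440]) cube([461, 32, 407]);


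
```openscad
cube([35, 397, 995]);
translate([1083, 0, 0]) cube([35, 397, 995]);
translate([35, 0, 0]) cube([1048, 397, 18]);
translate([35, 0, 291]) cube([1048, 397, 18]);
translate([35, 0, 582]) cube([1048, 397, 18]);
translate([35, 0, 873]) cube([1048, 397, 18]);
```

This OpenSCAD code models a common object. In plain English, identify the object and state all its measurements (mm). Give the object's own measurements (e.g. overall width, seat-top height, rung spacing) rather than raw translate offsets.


An open bookshelf. Two side panels, each 35 mm thick, 397 mm deep and 995 mm tall, stand 1118 mm apart (outside-to-outside). Between them sit 4 shelves, each 18 mm thick and 397 mm deep, spanning the full gap between the sides. The bottom shelf rests on the floor (its underside at z = 0) and the clear gap between one shelf's top and the next shelf's underside is 273 mm.


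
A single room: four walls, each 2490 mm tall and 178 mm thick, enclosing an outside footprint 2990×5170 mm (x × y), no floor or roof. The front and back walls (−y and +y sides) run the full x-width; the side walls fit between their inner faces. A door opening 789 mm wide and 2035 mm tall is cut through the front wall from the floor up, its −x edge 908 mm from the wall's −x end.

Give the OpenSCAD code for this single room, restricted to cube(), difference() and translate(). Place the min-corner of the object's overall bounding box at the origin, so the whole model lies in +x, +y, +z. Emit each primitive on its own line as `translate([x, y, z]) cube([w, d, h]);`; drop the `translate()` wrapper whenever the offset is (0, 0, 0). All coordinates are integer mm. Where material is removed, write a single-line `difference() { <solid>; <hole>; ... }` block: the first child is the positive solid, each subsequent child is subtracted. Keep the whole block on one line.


difference() { cube([2990, 178, 2490]); translate([908, 0, 0]) cube([789, 178, 2035]); }
translate([0, 4992, 0]) cube([2990, 178, 2490]);
translate([0, 178, 0]) cube([178, 4814, 2490]);
translate([2812, 178, 0]) cube([178, 4814, 2490]);


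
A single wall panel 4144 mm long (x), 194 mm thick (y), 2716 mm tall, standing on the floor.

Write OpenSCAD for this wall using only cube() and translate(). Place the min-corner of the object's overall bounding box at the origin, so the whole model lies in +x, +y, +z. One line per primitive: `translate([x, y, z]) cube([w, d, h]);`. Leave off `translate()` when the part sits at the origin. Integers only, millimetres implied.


cube([4144, 194, 2716]);


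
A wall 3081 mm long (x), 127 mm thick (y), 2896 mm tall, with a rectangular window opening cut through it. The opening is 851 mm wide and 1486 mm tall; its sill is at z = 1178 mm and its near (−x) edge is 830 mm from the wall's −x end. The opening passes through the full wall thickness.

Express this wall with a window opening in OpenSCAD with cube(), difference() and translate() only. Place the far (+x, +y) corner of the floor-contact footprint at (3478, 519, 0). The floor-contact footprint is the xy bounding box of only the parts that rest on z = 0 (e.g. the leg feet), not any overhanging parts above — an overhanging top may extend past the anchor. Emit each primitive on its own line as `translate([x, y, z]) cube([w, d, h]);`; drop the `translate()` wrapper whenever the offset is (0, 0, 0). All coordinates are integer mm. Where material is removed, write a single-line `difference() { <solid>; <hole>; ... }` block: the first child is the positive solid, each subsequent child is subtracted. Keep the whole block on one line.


difference() { translate([397, 392, 0]) cube([3081, 127, 2896]); translate([1227, 392, 1178]) cube([851, 127, 1486]); }


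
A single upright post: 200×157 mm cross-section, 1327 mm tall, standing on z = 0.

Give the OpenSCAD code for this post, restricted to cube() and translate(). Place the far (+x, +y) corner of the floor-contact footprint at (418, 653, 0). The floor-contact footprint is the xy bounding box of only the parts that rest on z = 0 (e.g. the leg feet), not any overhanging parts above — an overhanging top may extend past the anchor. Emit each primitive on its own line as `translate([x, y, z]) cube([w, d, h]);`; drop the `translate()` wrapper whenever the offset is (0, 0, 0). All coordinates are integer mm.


translate([218, 496, 0]) cube([200, 157, 1327]);


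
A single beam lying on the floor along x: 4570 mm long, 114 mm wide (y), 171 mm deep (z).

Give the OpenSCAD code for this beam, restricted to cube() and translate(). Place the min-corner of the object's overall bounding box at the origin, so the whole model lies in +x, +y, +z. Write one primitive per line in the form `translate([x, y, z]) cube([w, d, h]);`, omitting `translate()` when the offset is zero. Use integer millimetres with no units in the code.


cube([4570, 114, 171]);
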